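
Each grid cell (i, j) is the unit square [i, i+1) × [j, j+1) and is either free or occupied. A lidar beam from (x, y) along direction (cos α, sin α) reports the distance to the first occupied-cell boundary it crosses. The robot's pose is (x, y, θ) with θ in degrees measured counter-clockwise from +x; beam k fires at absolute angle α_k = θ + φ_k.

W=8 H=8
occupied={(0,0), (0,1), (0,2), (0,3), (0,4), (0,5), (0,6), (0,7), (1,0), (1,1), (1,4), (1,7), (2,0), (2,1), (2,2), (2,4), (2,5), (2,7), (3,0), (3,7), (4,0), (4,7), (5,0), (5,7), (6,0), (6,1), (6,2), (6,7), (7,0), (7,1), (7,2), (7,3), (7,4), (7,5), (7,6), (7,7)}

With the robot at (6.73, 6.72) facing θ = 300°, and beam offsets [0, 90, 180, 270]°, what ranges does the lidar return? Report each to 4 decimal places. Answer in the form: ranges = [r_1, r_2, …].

ranges = [0.5400, 0.3118, 0.3233, 4.3070]

beam 1: φ=0°, α=300°
  dir = (cos 300°, sin 300°) = (0.5000, -0.8660); from cell (6,6)
  next x-line at t=0.5400, next y-line at t=0.8314; Δt_x=2.0000, Δt_y=1.1547
    x: enter (7,6) at t=0.5400 ← occupied
  → r_1 = 0.5400
beam 2: φ=90°, α=30°
  dir = (cos 30°, sin 30°) = (0.8660, 0.5000); from cell (6,6)
  next x-line at t=0.3118, next y-line at t=0.5600; Δt_x=1.1547, Δt_y=2.0000
    x: enter (7,6) at t=0.3118 ← occupied
  → r_2 = 0.3118
beam 3: φ=180°, α=120°
  dir = (cos 120°, sin 120°) = (-0.5000, 0.8660); from cell (6,6)
  next x-line at t=1.4600, next y-line at t=0.3233; Δt_x=2.0000, Δt_y=1.1547
    y: enter (6,7) at t=0.3233 ← occupied
  → r_3 = 0.3233
beam 4: φ=270°, α=210°
  dir = (cos 210°, sin 210°) = (-0.8660, -0.5000); from cell (6,6)
  next x-line at t=0.8429, next y-line at t=1.4400; Δt_x=1.1547, Δt_y=2.0000
    x: enter (5,6) at t=0.8429
    y: enter (5,5) at t=1.4400
    x: enter (4,5) at t=1.9976
    x: enter (3,5) at t=3.1523
    y: enter (3,4) at t=3.4400
    x: enter (2,4) at t=4.3070 ← occupied
  → r_4 = 4.3070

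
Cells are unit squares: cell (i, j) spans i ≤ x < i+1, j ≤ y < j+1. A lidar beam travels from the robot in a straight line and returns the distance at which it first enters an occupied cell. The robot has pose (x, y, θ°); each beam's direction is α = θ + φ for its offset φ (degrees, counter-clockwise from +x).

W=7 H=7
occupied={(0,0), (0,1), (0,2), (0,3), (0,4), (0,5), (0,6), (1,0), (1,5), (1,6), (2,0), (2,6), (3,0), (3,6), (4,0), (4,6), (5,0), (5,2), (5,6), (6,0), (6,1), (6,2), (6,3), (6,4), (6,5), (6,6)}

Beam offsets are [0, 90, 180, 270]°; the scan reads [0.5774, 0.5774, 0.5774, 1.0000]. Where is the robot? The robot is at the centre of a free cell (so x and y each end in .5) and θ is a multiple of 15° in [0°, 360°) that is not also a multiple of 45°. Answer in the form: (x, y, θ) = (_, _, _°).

(x, y, θ) = (5.5, 1.5, 300°)

Candidates: 23 free-cell centres × 16 headings = 368 poses. Raycast each; keep the one whose scan matches to 4 dp.
  (1.5, 2.5, 150°): beam 2 = 1.0000 ≠ 0.5774 ✗
  (5.5, 1.5, 60°): beam 2 = 5.1962 ≠ 0.5774 ✗
  (5.5, 1.5, 240°): beam 4 = 5.1962 ≠ 1.0000 ✗
  (5.5, 1.5, 255°): beam 1 = 0.5176 ≠ 0.5774 ✗
  …
  (5.5, 1.5, 300°): r_1=0.5774, r_2=0.5774, r_3=0.5774, r_4=1.0000 — all match ✓
No second candidate reproduces the full scan.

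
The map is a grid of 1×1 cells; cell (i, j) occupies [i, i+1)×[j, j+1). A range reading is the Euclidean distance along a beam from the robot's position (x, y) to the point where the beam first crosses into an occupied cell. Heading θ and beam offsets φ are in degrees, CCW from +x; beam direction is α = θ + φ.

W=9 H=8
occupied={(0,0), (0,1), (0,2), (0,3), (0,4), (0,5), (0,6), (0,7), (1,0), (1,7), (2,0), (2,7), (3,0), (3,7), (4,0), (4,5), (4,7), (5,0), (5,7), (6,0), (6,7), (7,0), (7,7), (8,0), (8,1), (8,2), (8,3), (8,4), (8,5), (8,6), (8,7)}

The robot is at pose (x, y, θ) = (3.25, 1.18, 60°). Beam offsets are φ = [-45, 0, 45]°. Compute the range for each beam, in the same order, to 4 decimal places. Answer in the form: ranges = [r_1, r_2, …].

beam 1: φ=-45°, α=15°
  direction (0.9659, 0.2588); cell (3,1); t to first gridline: x 0.7765, y 3.1682 (then +1.0353 / +3.8637)
    (4,1) via x @ 0.7765
    (5,1) via x @ 1.8117
    (6,1) via x @ 2.8470
    (6,2) via y @ 3.1682
    (7,2) via x @ 3.8823
    (8,2) via x @ 4.9176  # hit
  → r_1 = 4.9176
beam 2: φ=0°, α=60°
  direction (0.5000, 0.8660); cell (3,1); t to first gridline: x 1.5000, y 0.9469 (then +2.0000 / +1.1547)
    (3,2) via y @ 0.9469
    (4,2) via x @ 1.5000
    (4,3) via y @ 2.1016
    (4,4) via y @ 3.2563
    (5,4) via x @ 3.5000
    (5,5) via y @ 4.4110
    (6,5) via x @ 5.5000
    (6,6) via y @ 5.5657
    (6,7) via y @ 6.7204  # hit
  → r_2 = 6.7204
beam 3: φ=45°, α=105°
  direction (-0.2588, 0.9659); cell (3,1); t to first gridline: x 0.9659, y 0.8489 (then +3.8637 / +1.0353)
    (3,2) via y @ 0.8489
    (2,2) via x @ 0.9659
    (2,3) via y @ 1.8842
    (2,4) via y @ 2.9195
    (2,5) via y @ 3.9548
    (1,5) via x @ 4.8296
    (1,6) via y @ 4.9900
    (1,7) via y @ 6.0253  # hit
  → r_3 = 6.0253

ranges = [4.9176, 6.7204, 6.0253]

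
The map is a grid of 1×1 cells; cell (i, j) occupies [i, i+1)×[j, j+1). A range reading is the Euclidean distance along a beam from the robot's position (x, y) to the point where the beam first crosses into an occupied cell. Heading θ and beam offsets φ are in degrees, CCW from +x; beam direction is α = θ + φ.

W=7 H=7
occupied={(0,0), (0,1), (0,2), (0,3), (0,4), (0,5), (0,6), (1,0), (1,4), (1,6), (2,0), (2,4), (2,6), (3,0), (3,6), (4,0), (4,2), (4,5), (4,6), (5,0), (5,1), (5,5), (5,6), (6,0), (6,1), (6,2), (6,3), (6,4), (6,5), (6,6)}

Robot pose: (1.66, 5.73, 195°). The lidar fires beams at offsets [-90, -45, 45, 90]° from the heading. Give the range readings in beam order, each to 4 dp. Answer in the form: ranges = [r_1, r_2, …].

beam 1: φ=-90°, α=105°
  dir = (cos 105°, sin 105°) = (-0.2588, 0.9659); from cell (1,5)
  next x-line at t=2.5500, next y-line at t=0.2795; Δt_x=3.8637, Δt_y=1.0353
    y: enter (1,6) at t=0.2795 ← occupied
  → r_1 = 0.2795
beam 2: φ=-45°, α=150°
  dir = (cos 150°, sin 150°) = (-0.8660, 0.5000); from cell (1,5)
  next x-line at t=0.7621, next y-line at t=0.5400; Δt_x=1.1547, Δt_y=2.0000
    y: enter (1,6) at t=0.5400 ← occupied
  → r_2 = 0.5400
beam 3: φ=45°, α=240°
  dir = (cos 240°, sin 240°) = (-0.5000, -0.8660); from cell (1,5)
  next x-line at t=1.3200, next y-line at t=0.8429; Δt_x=2.0000, Δt_y=1.1547
    y: enter (1,4) at t=0.8429 ← occupied
  → r_3 = 0.8429
beam 4: φ=90°, α=285°
  dir = (cos 285°, sin 285°) = (0.2588, -0.9659); from cell (1,5)
  next x-line at t=1.3137, next y-line at t=0.7558; Δt_x=3.8637, Δt_y=1.0353
    y: enter (1,4) at t=0.7558 ← occupied
  → r_4 = 0.7558

ranges = [0.2795, 0.5400, 0.8429, 0.7558]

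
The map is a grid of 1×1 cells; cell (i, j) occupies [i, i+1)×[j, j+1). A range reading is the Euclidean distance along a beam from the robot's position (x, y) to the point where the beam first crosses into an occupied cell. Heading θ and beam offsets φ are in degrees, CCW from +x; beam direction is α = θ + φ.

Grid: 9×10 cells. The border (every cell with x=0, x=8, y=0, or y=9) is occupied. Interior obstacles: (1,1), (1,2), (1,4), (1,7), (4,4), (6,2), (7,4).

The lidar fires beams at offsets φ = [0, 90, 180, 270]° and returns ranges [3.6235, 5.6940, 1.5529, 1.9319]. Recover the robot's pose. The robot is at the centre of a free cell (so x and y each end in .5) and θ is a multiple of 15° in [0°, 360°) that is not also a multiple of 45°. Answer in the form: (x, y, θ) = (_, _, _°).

(x, y, θ) = (2.5, 3.5, 345°)

The pose lattice has 49·16 = 784 candidates. Test each by forward raycasting.
  (3.5, 8.5, 105°): beam 1 = 0.5176 ≠ 3.6235 ✗
  (5.5, 4.5, 60°): beam 1 = 5.0000 ≠ 3.6235 ✗
  (3.5, 4.5, 345°): beam 1 = 0.5176 ≠ 3.6235 ✗
  (6.5, 1.5, 330°): beam 1 = 1.0000 ≠ 3.6235 ✗
  …
  (2.5, 3.5, 345°): r_1=3.6235, r_2=5.6940, r_3=1.5529, r_4=1.9319 — all match ✓
Only this pose fits every beam.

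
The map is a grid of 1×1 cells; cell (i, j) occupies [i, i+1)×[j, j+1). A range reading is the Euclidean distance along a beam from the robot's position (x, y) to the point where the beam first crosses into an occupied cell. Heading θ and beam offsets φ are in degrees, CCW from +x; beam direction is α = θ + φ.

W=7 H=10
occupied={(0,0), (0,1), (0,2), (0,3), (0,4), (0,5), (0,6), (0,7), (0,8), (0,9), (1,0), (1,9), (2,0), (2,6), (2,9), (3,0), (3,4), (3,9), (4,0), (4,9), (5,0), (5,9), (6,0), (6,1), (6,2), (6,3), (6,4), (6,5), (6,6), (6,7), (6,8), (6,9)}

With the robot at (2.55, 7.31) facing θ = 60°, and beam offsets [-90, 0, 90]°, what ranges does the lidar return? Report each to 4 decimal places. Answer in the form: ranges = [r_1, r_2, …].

ranges = [3.9837, 1.9514, 1.7898]

beam 1: φ=-90°, α=330°
  cosα=0.8660 sinα=-0.5000 | (2,7) | tMaxX 0.5196 tMaxY 0.6200 | tΔX 1.1547 tΔY 2.0000
    t=0.5196 [x] (3,7)
    t=0.6200 [y] (3,6)
    t=1.6743 [x] (4,6)
    t=2.6200 [y] (4,5)
    t=2.8290 [x] (5,5)
    t=3.9837 [x] (6,5) — stop
  → r_1 = 3.9837
beam 2: φ=0°, α=60°
  cosα=0.5000 sinα=0.8660 | (2,7) | tMaxX 0.9000 tMaxY 0.7967 | tΔX 2.0000 tΔY 1.1547
    t=0.7967 [y] (2,8)
    t=0.9000 [x] (3,8)
    t=1.9514 [y] (3,9) — stop
  → r_2 = 1.9514
beam 3: φ=90°, α=150°
  cosα=-0.8660 sinα=0.5000 | (2,7) | tMaxX 0.6351 tMaxY 1.3800 | tΔX 1.1547 tΔY 2.0000
    t=0.6351 [x] (1,7)
    t=1.3800 [y] (1,8)
    t=1.7898 [x] (0,8) — stop
  → r_3 = 1.7898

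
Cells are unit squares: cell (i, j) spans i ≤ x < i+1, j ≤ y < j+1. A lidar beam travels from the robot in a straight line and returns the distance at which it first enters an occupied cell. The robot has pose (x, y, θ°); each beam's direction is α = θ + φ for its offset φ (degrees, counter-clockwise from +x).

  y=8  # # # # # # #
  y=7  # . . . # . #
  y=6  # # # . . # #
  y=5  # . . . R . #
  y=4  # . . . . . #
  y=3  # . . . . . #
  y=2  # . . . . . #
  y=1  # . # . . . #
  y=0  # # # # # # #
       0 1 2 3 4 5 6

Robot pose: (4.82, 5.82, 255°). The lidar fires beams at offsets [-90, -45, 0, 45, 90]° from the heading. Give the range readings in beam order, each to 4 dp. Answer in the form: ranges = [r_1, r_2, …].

beam 1: φ=-90°, α=165°
  d=(-0.9659,0.2588)  start (4,5)  tX=0.8489 tY=0.6955  stride 1/|dx|=1.0353 1/|dy|=3.8637
    cross y-line → (4,6), t=0.6955
    cross x-line → (3,6), t=0.8489
    cross x-line → (2,6), t=1.8842 (wall)
  → r_1 = 1.8842
beam 2: φ=-45°, α=210°
  d=(-0.8660,-0.5000)  start (4,5)  tX=0.9469 tY=1.6400  stride 1/|dx|=1.1547 1/|dy|=2.0000
    cross x-line → (3,5), t=0.9469
    cross y-line → (3,4), t=1.6400
    cross x-line → (2,4), t=2.1016
    cross x-line → (1,4), t=3.2563
    cross y-line → (1,3), t=3.6400
    cross x-line → (0,3), t=4.4110 (wall)
  → r_2 = 4.4110
beam 3: φ=0°, α=255°
  d=(-0.2588,-0.9659)  start (4,5)  tX=3.1682 tY=0.8489  stride 1/|dx|=3.8637 1/|dy|=1.0353
    cross y-line → (4,4), t=0.8489
    cross y-line → (4,3), t=1.8842
    cross y-line → (4,2), t=2.9195
    cross x-line → (3,2), t=3.1682
    cross y-line → (3,1), t=3.9548
    cross y-line → (3,0), t=4.9900 (wall)
  → r_3 = 4.9900
beam 4: φ=45°, α=300°
  d=(0.5000,-0.8660)  start (4,5)  tX=0.3600 tY=0.9469  stride 1/|dx|=2.0000 1/|dy|=1.1547
    cross x-line → (5,5), t=0.3600
    cross y-line → (5,4), t=0.9469
    cross y-line → (5,3), t=2.1016
    cross x-line → (6,3), t=2.3600 (wall)
  → r_4 = 2.3600
beam 5: φ=90°, α=345°
  d=(0.9659,-0.2588)  start (4,5)  tX=0.1863 tY=3.1682  stride 1/|dx|=1.0353 1/|dy|=3.8637
    cross x-line → (5,5), t=0.1863
    cross x-line → (6,5), t=1.2216 (wall)
  → r_5 = 1.2216

ranges = [1.8842, 4.4110, 4.9900, 2.3600, 1.2216]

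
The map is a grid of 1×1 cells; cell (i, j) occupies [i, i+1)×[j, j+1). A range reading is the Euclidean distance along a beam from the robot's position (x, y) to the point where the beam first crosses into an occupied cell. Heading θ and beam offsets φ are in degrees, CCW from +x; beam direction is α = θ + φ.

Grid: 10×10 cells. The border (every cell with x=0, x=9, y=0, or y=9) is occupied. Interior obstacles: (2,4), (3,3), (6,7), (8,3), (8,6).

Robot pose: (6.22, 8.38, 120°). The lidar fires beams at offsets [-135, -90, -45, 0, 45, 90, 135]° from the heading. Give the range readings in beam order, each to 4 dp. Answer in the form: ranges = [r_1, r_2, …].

beam 1: φ=-135°, α=345°
  direction (0.9659, -0.2588); cell (6,8); t to first gridline: x 0.8075, y 1.4682 (then +1.0353 / +3.8637)
    (7,8) via x @ 0.8075
    (7,7) via y @ 1.4682
    (8,7) via x @ 1.8428
    (9,7) via x @ 2.8781  # hit
  → r_1 = 2.8781
beam 2: φ=-90°, α=30°
  direction (0.8660, 0.5000); cell (6,8); t to first gridline: x 0.9007, y 1.2400 (then +1.1547 / +2.0000)
    (7,8) via x @ 0.9007
    (7,9) via y @ 1.2400  # hit
  → r_2 = 1.2400
beam 3: φ=-45°, α=75°
  direction (0.2588, 0.9659); cell (6,8); t to first gridline: x 3.0137, y 0.6419 (then +3.8637 / +1.0353)
    (6,9) via y @ 0.6419  # hit
  → r_3 = 0.6419
beam 4: φ=0°, α=120°
  direction (-0.5000, 0.8660); cell (6,8); t to first gridline: x 0.4400, y 0.7159 (then +2.0000 / +1.1547)
    (5,8) via x @ 0.4400
    (5,9) via y @ 0.7159  # hit
  → r_4 = 0.7159
beam 5: φ=45°, α=165°
  direction (-0.9659, 0.2588); cell (6,8); t to first gridline: x 0.2278, y 2.3955 (then +1.0353 / +3.8637)
    (5,8) via x @ 0.2278
    (4,8) via x @ 1.2630
    (3,8) via x @ 2.2983
    (3,9) via y @ 2.3955  # hit
  → r_5 = 2.3955
beam 6: φ=90°, α=210°
  direction (-0.8660, -0.5000); cell (6,8); t to first gridline: x 0.2540, y 0.7600 (then +1.1547 / +2.0000)
    (5,8) via x @ 0.2540
    (5,7) via y @ 0.7600
    (4,7) via x @ 1.4087
    (3,7) via x @ 2.5634
    (3,6) via y @ 2.7600
    (2,6) via x @ 3.7181
    (2,5) via y @ 4.7600
    (1,5) via x @ 4.8728
    (0,5) via x @ 6.0275  # hit
  → r_6 = 6.0275
beam 7: φ=135°, α=255°
  direction (-0.2588, -0.9659); cell (6,8); t to first gridline: x 0.8500, y 0.3934 (then +3.8637 / +1.0353)
    (6,7) via y @ 0.3934  # hit
  → r_7 = 0.3934

ranges = [2.8781, 1.2400, 0.6419, 0.7159, 2.3955, 6.0275, 0.3934]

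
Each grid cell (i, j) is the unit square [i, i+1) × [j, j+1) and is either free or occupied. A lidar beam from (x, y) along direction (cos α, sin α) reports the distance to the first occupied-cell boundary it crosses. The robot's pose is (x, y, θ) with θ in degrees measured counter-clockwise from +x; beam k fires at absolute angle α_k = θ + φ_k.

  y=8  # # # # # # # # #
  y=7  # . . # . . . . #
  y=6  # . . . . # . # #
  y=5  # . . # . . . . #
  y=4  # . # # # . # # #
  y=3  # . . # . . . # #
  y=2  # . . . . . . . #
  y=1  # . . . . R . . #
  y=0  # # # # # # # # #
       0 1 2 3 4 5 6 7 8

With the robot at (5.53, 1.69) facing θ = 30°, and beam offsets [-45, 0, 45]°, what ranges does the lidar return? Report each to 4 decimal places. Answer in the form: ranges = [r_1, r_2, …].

ranges = [2.5571, 2.6200, 2.3915]

beam 1: φ=-45°, α=345°
  cosα=0.9659 sinα=-0.2588 | (5,1) | tMaxX 0.4866 tMaxY 2.6660 | tΔX 1.0353 tΔY 3.8637
    t=0.4866 [x] (6,1)
    t=1.5219 [x] (7,1)
    t=2.5571 [x] (8,1) — stop
  → r_1 = 2.5571
beam 2: φ=0°, α=30°
  cosα=0.8660 sinα=0.5000 | (5,1) | tMaxX 0.5427 tMaxY 0.6200 | tΔX 1.1547 tΔY 2.0000
    t=0.5427 [x] (6,1)
    t=0.6200 [y] (6,2)
    t=1.6974 [x] (7,2)
    t=2.6200 [y] (7,3) — stop
  → r_2 = 2.6200
beam 3: φ=45°, α=75°
  cosα=0.2588 sinα=0.9659 | (5,1) | tMaxX 1.8159 tMaxY 0.3209 | tΔX 3.8637 tΔY 1.0353
    t=0.3209 [y] (5,2)
    t=1.3562 [y] (5,3)
    t=1.8159 [x] (6,3)
    t=2.3915 [y] (6,4) — stop
  → r_3 = 2.3915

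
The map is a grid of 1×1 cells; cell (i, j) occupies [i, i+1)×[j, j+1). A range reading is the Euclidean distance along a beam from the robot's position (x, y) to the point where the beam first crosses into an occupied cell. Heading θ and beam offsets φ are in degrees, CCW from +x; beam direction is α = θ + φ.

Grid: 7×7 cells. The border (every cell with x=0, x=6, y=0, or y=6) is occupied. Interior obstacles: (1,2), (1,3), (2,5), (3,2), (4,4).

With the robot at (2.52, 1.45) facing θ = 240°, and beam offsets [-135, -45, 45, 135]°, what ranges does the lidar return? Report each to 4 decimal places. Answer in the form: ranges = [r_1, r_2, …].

beam 1: φ=-135°, α=105°
  direction (-0.2588, 0.9659); cell (2,1); t to first gridline: x 2.0091, y 0.5694 (then +3.8637 / +1.0353)
    (2,2) via y @ 0.5694
    (2,3) via y @ 1.6047
    (1,3) via x @ 2.0091  # hit
  → r_1 = 2.0091
beam 2: φ=-45°, α=195°
  direction (-0.9659, -0.2588); cell (2,1); t to first gridline: x 0.5383, y 1.7387 (then +1.0353 / +3.8637)
    (1,1) via x @ 0.5383
    (0,1) via x @ 1.5736  # hit
  → r_2 = 1.5736
beam 3: φ=45°, α=285°
  direction (0.2588, -0.9659); cell (2,1); t to first gridline: x 1.8546, y 0.4659 (then +3.8637 / +1.0353)
    (2,0) via y @ 0.4659  # hit
  → r_3 = 0.4659
beam 4: φ=135°, α=15°
  direction (0.9659, 0.2588); cell (2,1); t to first gridline: x 0.4969, y 2.1250 (then +1.0353 / +3.8637)
    (3,1) via x @ 0.4969
    (4,1) via x @ 1.5322
    (4,2) via y @ 2.1250
    (5,2) via x @ 2.5675
    (6,2) via x @ 3.6028  # hit
  → r_4 = 3.6028

ranges = [2.0091, 1.5736, 0.4659, 3.6028]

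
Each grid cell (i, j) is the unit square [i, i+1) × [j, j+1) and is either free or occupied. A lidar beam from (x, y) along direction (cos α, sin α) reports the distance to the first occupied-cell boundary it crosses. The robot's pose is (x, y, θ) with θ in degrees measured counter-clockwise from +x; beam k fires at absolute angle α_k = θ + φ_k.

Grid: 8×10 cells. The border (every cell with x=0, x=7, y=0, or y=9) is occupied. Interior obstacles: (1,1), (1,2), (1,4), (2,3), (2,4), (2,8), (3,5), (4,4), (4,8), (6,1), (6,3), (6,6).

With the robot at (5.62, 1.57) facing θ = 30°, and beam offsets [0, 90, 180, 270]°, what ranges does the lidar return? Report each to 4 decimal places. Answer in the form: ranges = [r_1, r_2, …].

ranges = [0.4388, 2.8059, 1.1400, 0.6582]

beam 1: φ=0°, α=30°
  cosα=0.8660 sinα=0.5000 | (5,1) | tMaxX 0.4388 tMaxY 0.8600 | tΔX 1.1547 tΔY 2.0000
    t=0.4388 [x] (6,1) — stop
  → r_1 = 0.4388
beam 2: φ=90°, α=120°
  cosα=-0.5000 sinα=0.8660 | (5,1) | tMaxX 1.2400 tMaxY 0.4965 | tΔX 2.0000 tΔY 1.1547
    t=0.4965 [y] (5,2)
    t=1.2400 [x] (4,2)
    t=1.6512 [y] (4,3)
    t=2.8059 [y] (4,4) — stop
  → r_2 = 2.8059
beam 3: φ=180°, α=210°
  cosα=-0.8660 sinα=-0.5000 | (5,1) | tMaxX 0.7159 tMaxY 1.1400 | tΔX 1.1547 tΔY 2.0000
    t=0.7159 [x] (4,1)
    t=1.1400 [y] (4,0) — stop
  → r_3 = 1.1400
beam 4: φ=270°, α=300°
  cosα=0.5000 sinα=-0.8660 | (5,1) | tMaxX 0.7600 tMaxY 0.6582 | tΔX 2.0000 tΔY 1.1547
    t=0.6582 [y] (5,0) — stop
  → r_4 = 0.6582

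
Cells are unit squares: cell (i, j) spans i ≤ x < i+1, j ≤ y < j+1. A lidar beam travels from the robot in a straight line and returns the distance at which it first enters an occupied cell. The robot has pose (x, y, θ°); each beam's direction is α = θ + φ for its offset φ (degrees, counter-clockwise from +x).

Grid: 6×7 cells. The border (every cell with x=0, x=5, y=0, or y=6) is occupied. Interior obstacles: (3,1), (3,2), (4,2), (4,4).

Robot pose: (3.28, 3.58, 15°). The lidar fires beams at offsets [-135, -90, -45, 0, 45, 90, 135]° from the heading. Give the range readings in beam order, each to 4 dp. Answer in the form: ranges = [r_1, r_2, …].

ranges = [2.9791, 0.6005, 1.1600, 1.6228, 1.4400, 2.5054, 2.6327]

beam 1: φ=-135°, α=240°
  cosα=-0.5000 sinα=-0.8660 | (3,3) | tMaxX 0.5600 tMaxY 0.6697 | tΔX 2.0000 tΔY 1.1547
    t=0.5600 [x] (2,3)
    t=0.6697 [y] (2,2)
    t=1.8244 [y] (2,1)
    t=2.5600 [x] (1,1)
    t=2.9791 [y] (1,0) — stop
  → r_1 = 2.9791
beam 2: φ=-90°, α=285°
  cosα=0.2588 sinα=-0.9659 | (3,3) | tMaxX 2.7819 tMaxY 0.6005 | tΔX 3.8637 tΔY 1.0353
    t=0.6005 [y] (3,2) — stop
  → r_2 = 0.6005
beam 3: φ=-45°, α=330°
  cosα=0.8660 sinα=-0.5000 | (3,3) | tMaxX 0.8314 tMaxY 1.1600 | tΔX 1.1547 tΔY 2.0000
    t=0.8314 [x] (4,3)
    t=1.1600 [y] (4,2) — stop
  → r_3 = 1.1600
beam 4: φ=0°, α=15°
  cosα=0.9659 sinα=0.2588 | (3,3) | tMaxX 0.7454 tMaxY 1.6228 | tΔX 1.0353 tΔY 3.8637
    t=0.7454 [x] (4,3)
    t=1.6228 [y] (4,4) — stop
  → r_4 = 1.6228
beam 5: φ=45°, α=60°
  cosα=0.5000 sinα=0.8660 | (3,3) | tMaxX 1.4400 tMaxY 0.4850 | tΔX 2.0000 tΔY 1.1547
    t=0.4850 [y] (3,4)
    t=1.4400 [x] (4,4) — stop
  → r_5 = 1.4400
beam 6: φ=90°, α=105°
  cosα=-0.2588 sinα=0.9659 | (3,3) | tMaxX 1.0818 tMaxY 0.4348 | tΔX 3.8637 tΔY 1.0353
    t=0.4348 [y] (3,4)
    t=1.0818 [x] (2,4)
    t=1.4701 [y] (2,5)
    t=2.5054 [y] (2,6) — stop
  → r_6 = 2.5054
beam 7: φ=135°, α=150°
  cosα=-0.8660 sinα=0.5000 | (3,3) | tMaxX 0.3233 tMaxY 0.8400 | tΔX 1.1547 tΔY 2.0000
    t=0.3233 [x] (2,3)
    t=0.8400 [y] (2,4)
    t=1.4780 [x] (1,4)
    t=2.6327 [x] (0,4) — stop
  → r_7 = 2.6327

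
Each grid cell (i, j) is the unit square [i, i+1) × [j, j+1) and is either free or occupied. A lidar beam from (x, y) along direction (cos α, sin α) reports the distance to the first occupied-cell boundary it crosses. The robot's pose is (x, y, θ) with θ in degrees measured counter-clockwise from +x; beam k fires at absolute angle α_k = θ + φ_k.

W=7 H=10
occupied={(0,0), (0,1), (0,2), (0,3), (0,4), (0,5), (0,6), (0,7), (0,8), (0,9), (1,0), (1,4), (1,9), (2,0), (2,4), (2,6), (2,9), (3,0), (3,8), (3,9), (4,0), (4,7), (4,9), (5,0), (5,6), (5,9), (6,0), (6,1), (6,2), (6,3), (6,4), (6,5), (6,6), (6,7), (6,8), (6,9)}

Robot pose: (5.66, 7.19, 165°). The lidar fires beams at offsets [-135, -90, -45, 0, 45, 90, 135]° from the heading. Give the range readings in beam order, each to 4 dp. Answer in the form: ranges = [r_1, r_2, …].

ranges = [0.3926, 1.3137, 2.0900, 0.6833, 0.3800, 0.1967, 0.2194]

beam 1: φ=-135°, α=30°
  dir = (cos 30°, sin 30°) = (0.8660, 0.5000); from cell (5,7)
  next x-line at t=0.3926, next y-line at t=1.6200; Δt_x=1.1547, Δt_y=2.0000
    x: enter (6,7) at t=0.3926 ← occupied
  → r_1 = 0.3926
beam 2: φ=-90°, α=75°
  dir = (cos 75°, sin 75°) = (0.2588, 0.9659); from cell (5,7)
  next x-line at t=1.3137, next y-line at t=0.8386; Δt_x=3.8637, Δt_y=1.0353
    y: enter (5,8) at t=0.8386
    x: enter (6,8) at t=1.3137 ← occupied
  → r_2 = 1.3137
beam 3: φ=-45°, α=120°
  dir = (cos 120°, sin 120°) = (-0.5000, 0.8660); from cell (5,7)
  next x-line at t=1.3200, next y-line at t=0.9353; Δt_x=2.0000, Δt_y=1.1547
    y: enter (5,8) at t=0.9353
    x: enter (4,8) at t=1.3200
    y: enter (4,9) at t=2.0900 ← occupied
  → r_3 = 2.0900
beam 4: φ=0°, α=165°
  dir = (cos 165°, sin 165°) = (-0.9659, 0.2588); from cell (5,7)
  next x-line at t=0.6833, next y-line at t=3.1296; Δt_x=1.0353, Δt_y=3.8637
    x: enter (4,7) at t=0.6833 ← occupied
  → r_4 = 0.6833
beam 5: φ=45°, α=210°
  dir = (cos 210°, sin 210°) = (-0.8660, -0.5000); from cell (5,7)
  next x-line at t=0.7621, next y-line at t=0.3800; Δt_x=1.1547, Δt_y=2.0000
    y: enter (5,6) at t=0.3800 ← occupied
  → r_5 = 0.3800
beam 6: φ=90°, α=255°
  dir = (cos 255°, sin 255°) = (-0.2588, -0.9659); from cell (5,7)
  next x-line at t=2.5500, next y-line at t=0.1967; Δt_x=3.8637, Δt_y=1.0353
    y: enter (5,6) at t=0.1967 ← occupied
  → r_6 = 0.1967
beam 7: φ=135°, α=300°
  dir = (cos 300°, sin 300°) = (0.5000, -0.8660); from cell (5,7)
  next x-line at t=0.6800, next y-line at t=0.2194; Δt_x=2.0000, Δt_y=1.1547
    y: enter (5,6) at t=0.2194 ← occupied
  → r_7 = 0.2194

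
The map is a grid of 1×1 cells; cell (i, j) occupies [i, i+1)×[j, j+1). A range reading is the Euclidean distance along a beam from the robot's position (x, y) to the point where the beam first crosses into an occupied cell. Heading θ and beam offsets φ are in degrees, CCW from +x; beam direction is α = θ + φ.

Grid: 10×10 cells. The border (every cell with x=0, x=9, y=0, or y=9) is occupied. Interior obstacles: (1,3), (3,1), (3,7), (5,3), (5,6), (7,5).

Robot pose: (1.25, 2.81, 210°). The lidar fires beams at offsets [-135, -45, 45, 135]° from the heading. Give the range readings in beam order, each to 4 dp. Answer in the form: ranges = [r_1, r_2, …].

ranges = [0.1967, 0.2588, 0.9659, 6.9933]

beam 1: φ=-135°, α=75°
  d=(0.2588,0.9659)  start (1,2)  tX=2.8978 tY=0.1967  stride 1/|dx|=3.8637 1/|dy|=1.0353
    cross y-line → (1,3), t=0.1967 (wall)
  → r_1 = 0.1967
beam 2: φ=-45°, α=165°
  d=(-0.9659,0.2588)  start (1,2)  tX=0.2588 tY=0.7341  stride 1/|dx|=1.0353 1/|dy|=3.8637
    cross x-line → (0,2), t=0.2588 (wall)
  → r_2 = 0.2588
beam 3: φ=45°, α=255°
  d=(-0.2588,-0.9659)  start (1,2)  tX=0.9659 tY=0.8386  stride 1/|dx|=3.8637 1/|dy|=1.0353
    cross y-line → (1,1), t=0.8386
    cross x-line → (0,1), t=0.9659 (wall)
  → r_3 = 0.9659
beam 4: φ=135°, α=345°
  d=(0.9659,-0.2588)  start (1,2)  tX=0.7765 tY=3.1296  stride 1/|dx|=1.0353 1/|dy|=3.8637
    cross x-line → (2,2), t=0.7765
    cross x-line → (3,2), t=1.8117
    cross x-line → (4,2), t=2.8470
    cross y-line → (4,1), t=3.1296
    cross x-line → (5,1), t=3.8823
    cross x-line → (6,1), t=4.9176
    cross x-line → (7,1), t=5.9528
    cross x-line → (8,1), t=6.9881
    cross y-line → (8,0), t=6.9933 (wall)
  → r_4 = 6.9933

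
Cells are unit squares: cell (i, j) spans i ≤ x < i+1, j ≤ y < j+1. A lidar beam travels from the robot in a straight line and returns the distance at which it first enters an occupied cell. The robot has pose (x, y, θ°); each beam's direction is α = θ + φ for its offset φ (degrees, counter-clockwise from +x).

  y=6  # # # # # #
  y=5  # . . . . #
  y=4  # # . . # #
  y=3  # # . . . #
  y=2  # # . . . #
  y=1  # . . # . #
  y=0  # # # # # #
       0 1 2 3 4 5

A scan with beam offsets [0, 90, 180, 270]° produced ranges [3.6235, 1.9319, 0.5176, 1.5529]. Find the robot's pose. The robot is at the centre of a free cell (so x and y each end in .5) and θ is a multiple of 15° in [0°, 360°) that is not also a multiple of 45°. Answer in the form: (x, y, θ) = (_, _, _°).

(x, y, θ) = (2.5, 5.5, 285°)

The pose lattice has 15·16 = 240 candidates. Test each by forward raycasting.
  (4.5, 3.5, 75°): beam 1 = 0.5176 ≠ 3.6235 ✗
  (3.5, 3.5, 15°): beam 1 = 1.5529 ≠ 3.6235 ✗
  (4.5, 3.5, 30°): beam 1 = 0.5774 ≠ 3.6235 ✗
  …
  (2.5, 5.5, 285°): r_1=3.6235, r_2=1.9319, r_3=0.5176, r_4=1.5529 — all match ✓
Only this pose fits every beam.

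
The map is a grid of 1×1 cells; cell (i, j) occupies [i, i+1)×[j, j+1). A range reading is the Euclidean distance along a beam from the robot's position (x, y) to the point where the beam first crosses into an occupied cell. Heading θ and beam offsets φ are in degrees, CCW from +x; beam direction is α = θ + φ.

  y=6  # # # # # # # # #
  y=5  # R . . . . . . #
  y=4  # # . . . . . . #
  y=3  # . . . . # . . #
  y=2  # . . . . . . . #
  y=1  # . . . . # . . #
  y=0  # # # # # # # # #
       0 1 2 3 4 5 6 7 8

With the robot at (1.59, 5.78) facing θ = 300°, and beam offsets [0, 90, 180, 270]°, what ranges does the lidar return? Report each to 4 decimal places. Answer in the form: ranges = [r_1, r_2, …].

ranges = [5.5195, 0.4400, 0.2540, 0.6813]

beam 1: φ=0°, α=300°
  d=(0.5000,-0.8660)  start (1,5)  tX=0.8200 tY=0.9007  stride 1/|dx|=2.0000 1/|dy|=1.1547
    cross x-line → (2,5), t=0.8200
    cross y-line → (2,4), t=0.9007
    cross y-line → (2,3), t=2.0554
    cross x-line → (3,3), t=2.8200
    cross y-line → (3,2), t=3.2101
    cross y-line → (3,1), t=4.3648
    cross x-line → (4,1), t=4.8200
    cross y-line → (4,0), t=5.5195 (wall)
  → r_1 = 5.5195
beam 2: φ=90°, α=30°
  d=(0.8660,0.5000)  start (1,5)  tX=0.4734 tY=0.4400  stride 1/|dx|=1.1547 1/|dy|=2.0000
    cross y-line → (1,6), t=0.4400 (wall)
  → r_2 = 0.4400
beam 3: φ=180°, α=120°
  d=(-0.5000,0.8660)  start (1,5)  tX=1.1800 tY=0.2540  stride 1/|dx|=2.0000 1/|dy|=1.1547
    cross y-line → (1,6), t=0.2540 (wall)
  → r_3 = 0.2540
beam 4: φ=270°, α=210°
  d=(-0.8660,-0.5000)  start (1,5)  tX=0.6813 tY=1.5600  stride 1/|dx|=1.1547 1/|dy|=2.0000
    cross x-line → (0,5), t=0.6813 (wall)
  → r_4 = 0.6813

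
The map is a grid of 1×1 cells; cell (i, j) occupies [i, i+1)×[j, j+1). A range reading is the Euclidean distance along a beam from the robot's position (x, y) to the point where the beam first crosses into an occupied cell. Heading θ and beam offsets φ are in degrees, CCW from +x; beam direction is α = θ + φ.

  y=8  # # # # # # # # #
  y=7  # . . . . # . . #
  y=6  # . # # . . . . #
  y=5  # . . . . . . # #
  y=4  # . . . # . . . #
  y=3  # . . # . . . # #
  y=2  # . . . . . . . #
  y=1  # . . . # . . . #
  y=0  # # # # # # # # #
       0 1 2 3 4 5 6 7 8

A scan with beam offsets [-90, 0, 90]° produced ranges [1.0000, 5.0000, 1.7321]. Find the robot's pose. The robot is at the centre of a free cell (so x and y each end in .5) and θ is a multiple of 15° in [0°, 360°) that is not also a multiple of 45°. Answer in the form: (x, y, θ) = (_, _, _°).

Enumerate (i+0.5, j+0.5, θ) over the 41 free cells and 16 admissible headings. For each, cast all 3 beams and compare to the given ranges.
  (2.5, 4.5, 120°): beam 1 = 6.3509 ≠ 1.0000 ✗
  (4.5, 7.5, 345°): beam 1 = 3.6235 ≠ 1.0000 ✗
  (5.5, 3.5, 75°): beam 1 = 1.5529 ≠ 1.0000 ✗
  (6.5, 4.5, 120°): beam 2 = 2.8868 ≠ 5.0000 ✗
  (5.5, 6.5, 285°): beam 1 = 1.5529 ≠ 1.0000 ✗
  …
  (6.5, 2.5, 120°): r_1=1.0000, r_2=5.0000, r_3=1.7321 — all match ✓
Unique over the lattice → pose = (6.5, 2.5, 120°).

(x, y, θ) = (6.5, 2.5, 120°)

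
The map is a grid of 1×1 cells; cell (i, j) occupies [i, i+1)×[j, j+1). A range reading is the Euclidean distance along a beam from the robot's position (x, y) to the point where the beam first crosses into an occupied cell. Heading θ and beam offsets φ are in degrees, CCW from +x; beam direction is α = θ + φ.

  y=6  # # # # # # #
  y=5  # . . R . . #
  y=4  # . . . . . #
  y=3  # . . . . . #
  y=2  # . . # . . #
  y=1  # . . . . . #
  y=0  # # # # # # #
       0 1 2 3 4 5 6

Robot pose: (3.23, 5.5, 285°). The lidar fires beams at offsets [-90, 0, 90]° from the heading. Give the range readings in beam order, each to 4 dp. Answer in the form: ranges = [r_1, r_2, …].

ranges = [2.3087, 2.5882, 1.9319]

beam 1: φ=-90°, α=195°
  dir = (cos 195°, sin 195°) = (-0.9659, -0.2588); from cell (3,5)
  next x-line at t=0.2381, next y-line at t=1.9319; Δt_x=1.0353, Δt_y=3.8637
    x: enter (2,5) at t=0.2381
    x: enter (1,5) at t=1.2734
    y: enter (1,4) at t=1.9319
    x: enter (0,4) at t=2.3087 ← occupied
  → r_1 = 2.3087
beam 2: φ=0°, α=285°
  dir = (cos 285°, sin 285°) = (0.2588, -0.9659); from cell (3,5)
  next x-line at t=2.9751, next y-line at t=0.5176; Δt_x=3.8637, Δt_y=1.0353
    y: enter (3,4) at t=0.5176
    y: enter (3,3) at t=1.5529
    y: enter (3,2) at t=2.5882 ← occupied
  → r_2 = 2.5882
beam 3: φ=90°, α=15°
  dir = (cos 15°, sin 15°) = (0.9659, 0.2588); from cell (3,5)
  next x-line at t=0.7972, next y-line at t=1.9319; Δt_x=1.0353, Δt_y=3.8637
    x: enter (4,5) at t=0.7972
    x: enter (5,5) at t=1.8324
    y: enter (5,6) at t=1.9319 ← occupied
  → r_3 = 1.9319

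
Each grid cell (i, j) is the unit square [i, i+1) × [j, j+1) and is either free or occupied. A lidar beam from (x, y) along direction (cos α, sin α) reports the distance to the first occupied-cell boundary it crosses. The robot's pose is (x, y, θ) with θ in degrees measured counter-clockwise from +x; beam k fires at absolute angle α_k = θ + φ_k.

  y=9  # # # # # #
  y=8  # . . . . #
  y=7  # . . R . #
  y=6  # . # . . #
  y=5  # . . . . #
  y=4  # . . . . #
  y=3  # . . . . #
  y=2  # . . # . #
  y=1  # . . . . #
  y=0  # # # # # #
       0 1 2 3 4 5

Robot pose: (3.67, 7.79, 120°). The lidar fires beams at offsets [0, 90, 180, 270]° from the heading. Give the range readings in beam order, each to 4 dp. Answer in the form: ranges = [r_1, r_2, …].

ranges = [1.3972, 1.5800, 2.6600, 1.5358]

beam 1: φ=0°, α=120°
  direction (-0.5000, 0.8660); cell (3,7); t to first gridline: x 1.3400, y 0.2425 (then +2.0000 / +1.1547)
    (3,8) via y @ 0.2425
    (2,8) via x @ 1.3400
    (2,9) via y @ 1.3972  # hit
  → r_1 = 1.3972
beam 2: φ=90°, α=210°
  direction (-0.8660, -0.5000); cell (3,7); t to first gridline: x 0.7736, y 1.5800 (then +1.1547 / +2.0000)
    (2,7) via x @ 0.7736
    (2,6) via y @ 1.5800  # hit
  → r_2 = 1.5800
beam 3: φ=180°, α=300°
  direction (0.5000, -0.8660); cell (3,7); t to first gridline: x 0.6600, y 0.9122 (then +2.0000 / +1.1547)
    (4,7) via x @ 0.6600
    (4,6) via y @ 0.9122
    (4,5) via y @ 2.0669
    (5,5) via x @ 2.6600  # hit
  → r_3 = 2.6600
beam 4: φ=270°, α=30°
  direction (0.8660, 0.5000); cell (3,7); t to first gridline: x 0.3811, y 0.4200 (then +1.1547 / +2.0000)
    (4,7) via x @ 0.3811
    (4,8) via y @ 0.4200
    (5,8) via x @ 1.5358  # hit
  → r_4 = 1.5358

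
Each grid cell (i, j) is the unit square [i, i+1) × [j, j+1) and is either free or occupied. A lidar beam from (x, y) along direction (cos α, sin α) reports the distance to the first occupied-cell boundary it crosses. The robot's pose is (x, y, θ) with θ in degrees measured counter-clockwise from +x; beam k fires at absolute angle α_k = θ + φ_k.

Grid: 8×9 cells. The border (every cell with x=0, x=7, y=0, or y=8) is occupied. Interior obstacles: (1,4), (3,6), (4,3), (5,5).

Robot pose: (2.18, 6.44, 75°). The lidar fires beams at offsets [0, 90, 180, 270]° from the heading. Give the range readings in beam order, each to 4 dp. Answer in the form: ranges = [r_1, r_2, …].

beam 1: φ=0°, α=75°
  cosα=0.2588 sinα=0.9659 | (2,6) | tMaxX 3.1682 tMaxY 0.5798 | tΔX 3.8637 tΔY 1.0353
    t=0.5798 [y] (2,7)
    t=1.6150 [y] (2,8) — stop
  → r_1 = 1.6150
beam 2: φ=90°, α=165°
  cosα=-0.9659 sinα=0.2588 | (2,6) | tMaxX 0.1863 tMaxY 2.1637 | tΔX 1.0353 tΔY 3.8637
    t=0.1863 [x] (1,6)
    t=1.2216 [x] (0,6) — stop
  → r_2 = 1.2216
beam 3: φ=180°, α=255°
  cosα=-0.2588 sinα=-0.9659 | (2,6) | tMaxX 0.6955 tMaxY 0.4555 | tΔX 3.8637 tΔY 1.0353
    t=0.4555 [y] (2,5)
    t=0.6955 [x] (1,5)
    t=1.4908 [y] (1,4) — stop
  → r_3 = 1.4908
beam 4: φ=270°, α=345°
  cosα=0.9659 sinα=-0.2588 | (2,6) | tMaxX 0.8489 tMaxY 1.7000 | tΔX 1.0353 tΔY 3.8637
    t=0.8489 [x] (3,6) — stop
  → r_4 = 0.8489

ranges = [1.6150, 1.2216, 1.4908, 0.8489]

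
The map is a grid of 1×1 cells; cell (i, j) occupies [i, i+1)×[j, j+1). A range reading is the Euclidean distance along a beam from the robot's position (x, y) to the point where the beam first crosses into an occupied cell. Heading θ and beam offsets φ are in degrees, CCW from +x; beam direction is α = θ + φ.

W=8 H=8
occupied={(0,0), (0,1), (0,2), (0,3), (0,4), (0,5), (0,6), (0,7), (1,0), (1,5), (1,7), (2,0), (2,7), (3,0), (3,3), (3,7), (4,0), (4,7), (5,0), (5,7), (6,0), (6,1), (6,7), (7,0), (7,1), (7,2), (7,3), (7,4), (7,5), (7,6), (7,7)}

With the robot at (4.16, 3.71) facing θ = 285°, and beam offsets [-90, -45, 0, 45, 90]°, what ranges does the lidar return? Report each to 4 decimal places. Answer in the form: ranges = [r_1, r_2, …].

ranges = [0.1656, 0.3200, 2.8056, 3.2793, 2.9402]

beam 1: φ=-90°, α=195°
  direction (-0.9659, -0.2588); cell (4,3); t to first gridline: x 0.1656, y 2.7432 (then +1.0353 / +3.8637)
    (3,3) via x @ 0.1656  # hit
  → r_1 = 0.1656
beam 2: φ=-45°, α=240°
  direction (-0.5000, -0.8660); cell (4,3); t to first gridline: x 0.3200, y 0.8198 (then +2.0000 / +1.1547)
    (3,3) via x @ 0.3200  # hit
  → r_2 = 0.3200
beam 3: φ=0°, α=285°
  direction (0.2588, -0.9659); cell (4,3); t to first gridline: x 3.2455, y 0.7350 (then +3.8637 / +1.0353)
    (4,2) via y @ 0.7350
    (4,1) via y @ 1.7703
    (4,0) via y @ 2.8056  # hit
  → r_3 = 2.8056
beam 4: φ=45°, α=330°
  direction (0.8660, -0.5000); cell (4,3); t to first gridline: x 0.9699, y 1.4200 (then +1.1547 / +2.0000)
    (5,3) via x @ 0.9699
    (5,2) via y @ 1.4200
    (6,2) via x @ 2.1246
    (7,2) via x @ 3.2793  # hit
  → r_4 = 3.2793
beam 5: φ=90°, α=15°
  direction (0.9659, 0.2588); cell (4,3); t to first gridline: x 0.8696, y 1.1205 (then +1.0353 / +3.8637)
    (5,3) via x @ 0.8696
    (5,4) via y @ 1.1205
    (6,4) via x @ 1.9049
    (7,4) via x @ 2.9402  # hit
  → r_5 = 2.9402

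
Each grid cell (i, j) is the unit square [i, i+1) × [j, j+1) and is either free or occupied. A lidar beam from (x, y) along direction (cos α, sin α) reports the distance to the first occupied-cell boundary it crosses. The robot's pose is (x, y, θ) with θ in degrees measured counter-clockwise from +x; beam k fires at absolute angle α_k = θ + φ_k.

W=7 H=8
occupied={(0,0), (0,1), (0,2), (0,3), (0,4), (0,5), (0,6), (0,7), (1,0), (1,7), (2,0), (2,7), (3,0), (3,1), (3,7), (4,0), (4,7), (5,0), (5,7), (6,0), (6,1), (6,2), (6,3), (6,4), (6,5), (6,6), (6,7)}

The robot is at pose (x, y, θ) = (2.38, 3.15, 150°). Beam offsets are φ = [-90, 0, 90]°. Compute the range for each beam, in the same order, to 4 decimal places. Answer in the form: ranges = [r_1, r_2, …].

ranges = [4.4456, 1.5935, 2.4826]

beam 1: φ=-90°, α=60°
  direction (0.5000, 0.8660); cell (2,3); t to first gridline: x 1.2400, y 0.9815 (then +2.0000 / +1.1547)
    (2,4) via y @ 0.9815
    (3,4) via x @ 1.2400
    (3,5) via y @ 2.1362
    (4,5) via x @ 3.2400
    (4,6) via y @ 3.2909
    (4,7) via y @ 4.4456  # hit
  → r_1 = 4.4456
beam 2: φ=0°, α=150°
  direction (-0.8660, 0.5000); cell (2,3); t to first gridline: x 0.4388, y 1.7000 (then +1.1547 / +2.0000)
    (1,3) via x @ 0.4388
    (0,3) via x @ 1.5935  # hit
  → r_2 = 1.5935
beam 3: φ=90°, α=240°
  direction (-0.5000, -0.8660); cell (2,3); t to first gridline: x 0.7600, y 0.1732 (then +2.0000 / +1.1547)
    (2,2) via y @ 0.1732
    (1,2) via x @ 0.7600
    (1,1) via y @ 1.3279
    (1,0) via y @ 2.4826  # hit
  → r_3 = 2.4826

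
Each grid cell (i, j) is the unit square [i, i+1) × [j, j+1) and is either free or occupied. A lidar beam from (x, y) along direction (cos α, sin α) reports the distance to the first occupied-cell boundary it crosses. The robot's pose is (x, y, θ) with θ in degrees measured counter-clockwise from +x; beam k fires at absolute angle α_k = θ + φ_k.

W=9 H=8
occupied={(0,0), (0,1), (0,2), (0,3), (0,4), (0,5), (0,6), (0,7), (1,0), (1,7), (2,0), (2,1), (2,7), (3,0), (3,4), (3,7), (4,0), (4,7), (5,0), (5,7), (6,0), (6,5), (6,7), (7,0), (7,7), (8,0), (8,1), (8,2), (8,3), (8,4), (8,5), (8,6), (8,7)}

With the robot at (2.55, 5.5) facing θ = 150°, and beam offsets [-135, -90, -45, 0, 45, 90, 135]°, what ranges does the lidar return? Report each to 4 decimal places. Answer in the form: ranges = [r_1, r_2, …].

beam 1: φ=-135°, α=15°
  dir = (cos 15°, sin 15°) = (0.9659, 0.2588); from cell (2,5)
  next x-line at t=0.4659, next y-line at t=1.9319; Δt_x=1.0353, Δt_y=3.8637
    x: enter (3,5) at t=0.4659
    x: enter (4,5) at t=1.5012
    y: enter (4,6) at t=1.9319
    x: enter (5,6) at t=2.5364
    x: enter (6,6) at t=3.5717
    x: enter (7,6) at t=4.6070
    x: enter (8,6) at t=5.6423 ← occupied
  → r_1 = 5.6423
beam 2: φ=-90°, α=60°
  dir = (cos 60°, sin 60°) = (0.5000, 0.8660); from cell (2,5)
  next x-line at t=0.9000, next y-line at t=0.5774; Δt_x=2.0000, Δt_y=1.1547
    y: enter (2,6) at t=0.5774
    x: enter (3,6) at t=0.9000
    y: enter (3,7) at t=1.7321 ← occupied
  → r_2 = 1.7321
beam 3: φ=-45°, α=105°
  dir = (cos 105°, sin 105°) = (-0.2588, 0.9659); from cell (2,5)
  next x-line at t=2.1250, next y-line at t=0.5176; Δt_x=3.8637, Δt_y=1.0353
    y: enter (2,6) at t=0.5176
    y: enter (2,7) at t=1.5529 ← occupied
  → r_3 = 1.5529
beam 4: φ=0°, α=150°
  dir = (cos 150°, sin 150°) = (-0.8660, 0.5000); from cell (2,5)
  next x-line at t=0.6351, next y-line at t=1.0000; Δt_x=1.1547, Δt_y=2.0000
    x: enter (1,5) at t=0.6351
    y: enter (1,6) at t=1.0000
    x: enter (0,6) at t=1.7898 ← occupied
  → r_4 = 1.7898
beam 5: φ=45°, α=195°
  dir = (cos 195°, sin 195°) = (-0.9659, -0.2588); from cell (2,5)
  next x-line at t=0.5694, next y-line at t=1.9319; Δt_x=1.0353, Δt_y=3.8637
    x: enter (1,5) at t=0.5694
    x: enter (0,5) at t=1.6047 ← occupied
  → r_5 = 1.6047
beam 6: φ=90°, α=240°
  dir = (cos 240°, sin 240°) = (-0.5000, -0.8660); from cell (2,5)
  next x-line at t=1.1000, next y-line at t=0.5774; Δt_x=2.0000, Δt_y=1.1547
    y: enter (2,4) at t=0.5774
    x: enter (1,4) at t=1.1000
    y: enter (1,3) at t=1.7321
    y: enter (1,2) at t=2.8868
    x: enter (0,2) at t=3.1000 ← occupied
  → r_6 = 3.1000
beam 7: φ=135°, α=285°
  dir = (cos 285°, sin 285°) = (0.2588, -0.9659); from cell (2,5)
  next x-line at t=1.7387, next y-line at t=0.5176; Δt_x=3.8637, Δt_y=1.0353
    y: enter (2,4) at t=0.5176
    y: enter (2,3) at t=1.5529
    x: enter (3,3) at t=1.7387
    y: enter (3,2) at t=2.5882
    y: enter (3,1) at t=3.6235
    y: enter (3,0) at t=4.6587 ← occupied
  → r_7 = 4.6587

ranges = [5.6423, 1.7321, 1.5529, 1.7898, 1.6047, 3.1000, 4.6587]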